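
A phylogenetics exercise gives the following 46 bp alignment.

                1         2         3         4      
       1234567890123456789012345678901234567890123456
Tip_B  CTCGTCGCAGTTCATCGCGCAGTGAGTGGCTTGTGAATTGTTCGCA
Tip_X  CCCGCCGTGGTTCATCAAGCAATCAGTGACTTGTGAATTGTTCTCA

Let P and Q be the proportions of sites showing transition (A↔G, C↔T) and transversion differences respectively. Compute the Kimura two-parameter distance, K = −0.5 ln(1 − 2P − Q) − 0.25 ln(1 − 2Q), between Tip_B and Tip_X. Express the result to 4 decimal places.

0.2656

Differing sites — 2:T/C (Ti); 5:T/C (Ti); 8:C/T (Ti); 9:A/G (Ti); 17:G/A (Ti); 18:C/A (Tv); 22:G/A (Ti); 24:G/C (Tv); 29:G/A (Ti); 44:G/T (Tv).
Of the 10 differences, 7 transitions and 3 transversions over 46 sites: P = 7/46 = 0.152174, Q = 3/46 = 0.065217.
d = −0.5·ln(0.630435) − 0.25·ln(0.869566) = −0.5·(-0.461345) − 0.25·(-0.139761) = 0.2656.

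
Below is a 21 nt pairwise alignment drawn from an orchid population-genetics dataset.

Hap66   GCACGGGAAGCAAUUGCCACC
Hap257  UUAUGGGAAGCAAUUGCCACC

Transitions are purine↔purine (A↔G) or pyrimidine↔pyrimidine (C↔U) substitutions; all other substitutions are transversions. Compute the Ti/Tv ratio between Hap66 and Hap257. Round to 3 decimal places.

2.000

Mismatches occur at site 1 (G→U, transversion), site 2 (C→U, transition), site 4 (C→U, transition).
Of the 3 differences, 2 transitions and 1 transversion, so Ti/Tv = 2/1 = 2.000.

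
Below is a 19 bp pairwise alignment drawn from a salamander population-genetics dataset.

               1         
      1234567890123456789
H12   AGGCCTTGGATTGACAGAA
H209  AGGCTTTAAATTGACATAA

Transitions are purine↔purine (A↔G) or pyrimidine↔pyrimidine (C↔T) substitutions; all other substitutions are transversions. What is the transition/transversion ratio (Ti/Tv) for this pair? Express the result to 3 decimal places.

Differing sites — 5:C/T (Ti); 8:G/A (Ti); 9:G/A (Ti); 17:G/T (Tv).
Of the 4 differences, 3 transitions and 1 transversion, so Ti/Tv = 3/1 = 3.000.

3.000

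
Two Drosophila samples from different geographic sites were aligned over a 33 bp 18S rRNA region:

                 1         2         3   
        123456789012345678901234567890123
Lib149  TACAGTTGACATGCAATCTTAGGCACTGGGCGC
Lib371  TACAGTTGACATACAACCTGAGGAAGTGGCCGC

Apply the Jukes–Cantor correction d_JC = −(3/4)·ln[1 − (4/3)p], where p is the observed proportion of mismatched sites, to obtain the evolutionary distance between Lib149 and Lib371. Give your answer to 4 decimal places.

Differing sites — 13:G/A; 17:T/C; 20:T/G; 24:C/A; 26:C/G; 30:G/C.
p = 6/33 = 0.181818.
d = −0.75 · ln(1 − (4/3)·0.181818) = −0.75 · ln(0.757576) = −0.75 · (-0.277631) = 0.2082.

0.2082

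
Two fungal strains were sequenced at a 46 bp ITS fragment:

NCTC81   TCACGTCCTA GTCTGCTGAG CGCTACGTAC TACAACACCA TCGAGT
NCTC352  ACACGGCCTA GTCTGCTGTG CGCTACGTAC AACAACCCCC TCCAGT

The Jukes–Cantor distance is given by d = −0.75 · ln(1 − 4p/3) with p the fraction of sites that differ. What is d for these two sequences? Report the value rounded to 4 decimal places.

Mismatches occur at site 1 (T↔A), site 6 (T↔G), site 19 (A↔T), site 31 (T↔A), site 37 (A↔C), site 40 (A↔C), site 43 (G↔C).
p = 7/46 = 0.152174.
d = −0.75 · ln(1 − (4/3)·0.152174) = −0.75 · ln(0.797101) = −0.75 · (-0.226774) = 0.1701.

0.1701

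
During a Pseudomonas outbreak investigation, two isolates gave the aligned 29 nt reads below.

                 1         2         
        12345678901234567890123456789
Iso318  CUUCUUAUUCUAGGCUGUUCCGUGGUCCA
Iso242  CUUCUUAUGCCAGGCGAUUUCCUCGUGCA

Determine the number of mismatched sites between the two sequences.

Mismatches occur at site 9 (U→G), site 11 (U→C), site 16 (U→G), site 17 (G→A), site 20 (C→U), site 22 (G→C), site 24 (G→C), site 27 (C→G).
That gives 8 mismatches out of 29 aligned sites, so the Hamming distance is 8.

8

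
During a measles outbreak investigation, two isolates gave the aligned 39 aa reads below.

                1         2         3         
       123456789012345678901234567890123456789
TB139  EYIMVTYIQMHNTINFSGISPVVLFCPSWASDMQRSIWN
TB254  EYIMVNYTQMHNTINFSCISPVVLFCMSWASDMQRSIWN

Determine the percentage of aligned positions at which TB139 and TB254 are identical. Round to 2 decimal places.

Mismatches occur at site 6 (T/N), site 8 (I/T), site 18 (G/C), site 27 (P/M).
35 of the 39 sites match, so the percent identity is 35/39 × 100 = 89.74%.

89.74%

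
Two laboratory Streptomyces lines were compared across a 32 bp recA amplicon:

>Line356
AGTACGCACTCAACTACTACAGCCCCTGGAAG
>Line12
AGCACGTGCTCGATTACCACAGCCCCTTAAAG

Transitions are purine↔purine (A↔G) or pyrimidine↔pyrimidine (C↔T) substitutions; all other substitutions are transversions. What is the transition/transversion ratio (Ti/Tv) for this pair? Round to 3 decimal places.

7.000

The sequences differ at positions 3 (T/C, transition), 7 (C/T, transition), 8 (A/G, transition), 12 (A/G, transition), 14 (C/T, transition), 18 (T/C, transition), 28 (G/T, transversion), 29 (G/A, transition).
Of the 8 differences, 7 transitions and 1 transversion, so Ti/Tv = 7/1 = 7.000.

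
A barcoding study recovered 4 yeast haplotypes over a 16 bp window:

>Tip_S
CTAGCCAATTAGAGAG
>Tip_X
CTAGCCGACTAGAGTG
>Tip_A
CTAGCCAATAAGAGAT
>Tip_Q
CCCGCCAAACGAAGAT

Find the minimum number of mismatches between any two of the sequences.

2

Pairwise Hamming distances:
  Tip_S vs Tip_X: 3
  Tip_S vs Tip_A: 2
  Tip_S vs Tip_Q: 7
  Tip_X vs Tip_A: 5
  Tip_X vs Tip_Q: 9
  Tip_A vs Tip_Q: 6
The smallest is 2, between Tip_S and Tip_A.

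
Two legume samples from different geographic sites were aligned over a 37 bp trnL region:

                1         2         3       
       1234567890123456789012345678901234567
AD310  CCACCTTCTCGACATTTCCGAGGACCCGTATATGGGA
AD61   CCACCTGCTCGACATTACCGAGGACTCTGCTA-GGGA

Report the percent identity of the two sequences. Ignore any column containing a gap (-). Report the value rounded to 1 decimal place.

83.3%

Excluding the 1 gap column leaves 36 comparable sites.
Differing sites — 7:T/G; 17:T/A; 26:C/T; 28:G/T; 29:T/G; 30:A/C.
30 of the 36 comparable sites match, so the percent identity is 30/36 × 100 = 83.3%.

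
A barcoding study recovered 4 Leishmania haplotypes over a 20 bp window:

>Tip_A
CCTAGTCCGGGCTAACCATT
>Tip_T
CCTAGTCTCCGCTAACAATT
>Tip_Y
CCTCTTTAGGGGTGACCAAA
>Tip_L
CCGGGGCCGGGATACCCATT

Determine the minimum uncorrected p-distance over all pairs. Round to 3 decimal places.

Pairwise Hamming distances:
  Tip_A vs Tip_T: 4
  Tip_A vs Tip_Y: 8
  Tip_A vs Tip_L: 5
  Tip_T vs Tip_Y: 11
  Tip_T vs Tip_L: 9
  Tip_Y vs Tip_L: 11
The smallest is 4 mismatches, between Tip_A and Tip_T; p = 4/20 = 0.200.

0.200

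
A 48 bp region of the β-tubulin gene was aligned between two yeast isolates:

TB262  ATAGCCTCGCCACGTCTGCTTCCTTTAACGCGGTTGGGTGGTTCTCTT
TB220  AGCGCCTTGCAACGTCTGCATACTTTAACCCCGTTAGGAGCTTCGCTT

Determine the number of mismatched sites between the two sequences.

12

Differing sites — 2:T/G; 3:A/C; 8:C/T; 11:C/A; 20:T/A; 22:C/A; 30:G/C; 32:G/C; 36:G/A; 39:T/A; 41:G/C; 45:T/G.
That gives 12 mismatches out of 48 aligned sites, so the Hamming distance is 12.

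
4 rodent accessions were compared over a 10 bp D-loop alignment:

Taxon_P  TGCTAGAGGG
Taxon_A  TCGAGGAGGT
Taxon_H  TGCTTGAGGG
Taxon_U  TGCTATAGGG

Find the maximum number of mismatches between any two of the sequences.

6

Pairwise Hamming distances:
  Taxon_P vs Taxon_A: 5
  Taxon_P vs Taxon_H: 1
  Taxon_P vs Taxon_U: 1
  Taxon_A vs Taxon_H: 5
  Taxon_A vs Taxon_U: 6
  Taxon_H vs Taxon_U: 2
The largest is 6, between Taxon_A and Taxon_U.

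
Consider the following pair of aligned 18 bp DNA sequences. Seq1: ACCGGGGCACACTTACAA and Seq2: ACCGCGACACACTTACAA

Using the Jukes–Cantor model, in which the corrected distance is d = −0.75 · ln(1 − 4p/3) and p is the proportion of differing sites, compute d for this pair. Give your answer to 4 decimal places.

0.1203

Differing sites — 5:G/C; 7:G/A.
p = 2/18 = 0.111111.
d = −0.75 · ln(1 − (4/3)·0.111111) = −0.75 · ln(0.851852) = −0.75 · (-0.160342) = 0.1203.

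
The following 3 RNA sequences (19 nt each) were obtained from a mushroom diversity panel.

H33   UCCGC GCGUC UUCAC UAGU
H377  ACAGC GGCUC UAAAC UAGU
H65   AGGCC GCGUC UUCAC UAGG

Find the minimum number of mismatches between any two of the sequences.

Pairwise Hamming distances:
  H33 vs H377: 6
  H33 vs H65: 5
  H377 vs H65: 8
The smallest is 5, between H33 and H65.

5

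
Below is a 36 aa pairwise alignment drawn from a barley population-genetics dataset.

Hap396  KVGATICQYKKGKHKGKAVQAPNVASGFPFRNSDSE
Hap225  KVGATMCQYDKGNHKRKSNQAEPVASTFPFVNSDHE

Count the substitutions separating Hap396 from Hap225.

11

Differing sites — 6:I/M; 10:K/D; 13:K/N; 16:G/R; 18:A/S; 19:V/N; 22:P/E; 23:N/P; 27:G/T; 31:R/V; 35:S/H.
That gives 11 mismatches out of 36 aligned sites, so the Hamming distance is 11.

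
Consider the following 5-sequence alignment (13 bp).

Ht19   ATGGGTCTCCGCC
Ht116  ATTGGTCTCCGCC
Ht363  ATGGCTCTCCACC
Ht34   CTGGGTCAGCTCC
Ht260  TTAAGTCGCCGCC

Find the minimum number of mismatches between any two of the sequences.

1

Pairwise Hamming distances:
  Ht19 vs Ht116: 1
  Ht19 vs Ht363: 2
  Ht19 vs Ht34: 4
  Ht19 vs Ht260: 4
  Ht116 vs Ht363: 3
  Ht116 vs Ht34: 5
  Ht116 vs Ht260: 4
  Ht363 vs Ht34: 5
  Ht363 vs Ht260: 6
  Ht34 vs Ht260: 6
The smallest is 1, between Ht19 and Ht116.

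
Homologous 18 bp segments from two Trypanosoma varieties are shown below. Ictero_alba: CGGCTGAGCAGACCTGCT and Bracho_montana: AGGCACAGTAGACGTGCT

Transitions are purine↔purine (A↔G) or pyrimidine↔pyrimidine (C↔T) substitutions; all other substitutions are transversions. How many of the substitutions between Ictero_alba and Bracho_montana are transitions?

Mismatches occur at site 1 (C/A, transversion), site 5 (T/A, transversion), site 6 (G/C, transversion), site 9 (C/T, transition), site 14 (C/G, transversion).
Of the 5 differences, 1 transition and 4 transversions, so the answer is 1.

1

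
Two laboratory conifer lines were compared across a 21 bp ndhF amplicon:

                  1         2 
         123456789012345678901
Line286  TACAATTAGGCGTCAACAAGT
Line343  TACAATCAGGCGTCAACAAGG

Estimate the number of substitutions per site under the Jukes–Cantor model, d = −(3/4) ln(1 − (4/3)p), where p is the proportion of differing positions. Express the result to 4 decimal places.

0.1019

Mismatches occur at site 7 (T↔C), site 21 (T↔G).
p = 2/21 = 0.095238.
d = −0.75 · ln(1 − (4/3)·0.095238) = −0.75 · ln(0.873016) = −0.75 · (-0.135801) = 0.1019.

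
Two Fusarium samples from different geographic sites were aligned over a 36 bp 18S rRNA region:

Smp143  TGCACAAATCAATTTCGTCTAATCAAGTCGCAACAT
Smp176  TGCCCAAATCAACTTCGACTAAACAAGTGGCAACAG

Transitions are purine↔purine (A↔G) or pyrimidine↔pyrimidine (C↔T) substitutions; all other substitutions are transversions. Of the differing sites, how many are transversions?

Differing sites — 4:A/C (Tv); 13:T/C (Ti); 18:T/A (Tv); 23:T/A (Tv); 29:C/G (Tv); 36:T/G (Tv).
Of the 6 differences, 1 transition and 5 transversions, so the answer is 5.

5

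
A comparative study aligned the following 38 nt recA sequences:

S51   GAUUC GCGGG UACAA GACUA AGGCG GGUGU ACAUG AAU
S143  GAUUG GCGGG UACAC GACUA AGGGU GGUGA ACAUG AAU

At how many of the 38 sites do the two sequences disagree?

Mismatches occur at site 5 (C↔G), site 15 (A↔C), site 24 (C↔G), site 25 (G↔U), site 30 (U↔A).
That gives 5 mismatches out of 38 aligned sites, so the Hamming distance is 5.

5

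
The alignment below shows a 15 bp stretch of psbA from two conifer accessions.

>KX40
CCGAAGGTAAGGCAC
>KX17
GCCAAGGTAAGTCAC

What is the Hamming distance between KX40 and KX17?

The sequences differ at positions 1 (C/G), 3 (G/C), 12 (G/T).
That gives 3 mismatches out of 15 aligned sites, so the Hamming distance is 3.

3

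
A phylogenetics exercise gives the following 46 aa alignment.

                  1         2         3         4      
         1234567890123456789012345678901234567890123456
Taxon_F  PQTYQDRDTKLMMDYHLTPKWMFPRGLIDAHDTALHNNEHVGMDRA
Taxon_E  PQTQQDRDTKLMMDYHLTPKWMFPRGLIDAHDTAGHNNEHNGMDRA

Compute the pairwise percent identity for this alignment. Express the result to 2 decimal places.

93.48%

The sequences differ at positions 4 (Y/Q), 35 (L/G), 41 (V/N).
43 of the 46 sites match, so the percent identity is 43/46 × 100 = 93.48%.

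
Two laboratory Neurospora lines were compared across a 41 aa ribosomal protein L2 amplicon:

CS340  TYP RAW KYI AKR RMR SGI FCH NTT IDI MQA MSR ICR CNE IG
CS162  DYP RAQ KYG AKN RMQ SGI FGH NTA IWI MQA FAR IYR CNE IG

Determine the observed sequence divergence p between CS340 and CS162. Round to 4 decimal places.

0.2683

The sequences differ at positions 1 (T/D), 6 (W/Q), 9 (I/G), 12 (R/N), 15 (R/Q), 20 (C/G), 24 (T/A), 26 (D/W), 31 (M/F), 32 (S/A), 35 (C/Y).
There are 11 differences over 41 sites, so p = 11/41 = 0.2683.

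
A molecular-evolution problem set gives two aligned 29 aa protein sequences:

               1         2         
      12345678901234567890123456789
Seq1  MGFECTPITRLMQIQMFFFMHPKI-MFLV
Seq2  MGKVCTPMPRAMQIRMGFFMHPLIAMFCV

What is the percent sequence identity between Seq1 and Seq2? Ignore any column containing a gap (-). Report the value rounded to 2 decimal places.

Excluding the 1 gap column leaves 28 comparable sites.
Mismatches occur at site 3 (F/K), site 4 (E/V), site 8 (I/M), site 9 (T/P), site 11 (L/A), site 15 (Q/R), site 17 (F/G), site 23 (K/L), site 28 (L/C).
19 of the 28 comparable sites match, so the percent identity is 19/28 × 100 = 67.86%.

67.86%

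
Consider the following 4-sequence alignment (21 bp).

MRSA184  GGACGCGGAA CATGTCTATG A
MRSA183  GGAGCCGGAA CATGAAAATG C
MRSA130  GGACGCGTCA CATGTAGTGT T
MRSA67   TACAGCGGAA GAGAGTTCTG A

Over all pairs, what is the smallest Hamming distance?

6

Pairwise Hamming distances:
  MRSA184 vs MRSA183: 6
  MRSA184 vs MRSA130: 8
  MRSA184 vs MRSA67: 10
  MRSA183 vs MRSA130: 10
  MRSA183 vs MRSA67: 13
  MRSA130 vs MRSA67: 16
The smallest is 6, between MRSA184 and MRSA183.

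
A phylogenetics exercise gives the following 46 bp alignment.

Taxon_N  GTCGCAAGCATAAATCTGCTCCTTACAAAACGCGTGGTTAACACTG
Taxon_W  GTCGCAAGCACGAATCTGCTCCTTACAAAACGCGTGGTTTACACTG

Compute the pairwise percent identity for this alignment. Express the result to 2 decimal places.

Differing sites — 11:T/C; 12:A/G; 40:A/T.
43 of the 46 sites match, so the percent identity is 43/46 × 100 = 93.48%.

93.48%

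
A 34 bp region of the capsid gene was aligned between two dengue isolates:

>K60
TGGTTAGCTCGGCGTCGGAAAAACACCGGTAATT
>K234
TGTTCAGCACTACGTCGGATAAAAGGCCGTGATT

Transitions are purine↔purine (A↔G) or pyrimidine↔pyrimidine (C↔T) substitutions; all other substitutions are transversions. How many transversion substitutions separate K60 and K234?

7

Differing sites — 3:G/T (Tv); 5:T/C (Ti); 9:T/A (Tv); 11:G/T (Tv); 12:G/A (Ti); 20:A/T (Tv); 24:C/A (Tv); 25:A/G (Ti); 26:C/G (Tv); 28:G/C (Tv); 31:A/G (Ti).
Of the 11 differences, 4 transitions and 7 transversions, so the answer is 7.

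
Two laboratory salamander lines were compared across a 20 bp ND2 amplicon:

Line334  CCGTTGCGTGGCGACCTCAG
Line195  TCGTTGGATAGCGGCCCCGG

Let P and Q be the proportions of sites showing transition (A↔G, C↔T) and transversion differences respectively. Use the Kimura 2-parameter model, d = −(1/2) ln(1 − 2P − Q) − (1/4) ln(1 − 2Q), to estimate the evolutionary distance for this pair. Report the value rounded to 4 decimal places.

Mismatches occur at site 1 (C→T, transition), site 7 (C→G, transversion), site 8 (G→A, transition), site 10 (G→A, transition), site 14 (A→G, transition), site 17 (T→C, transition), site 19 (A→G, transition).
Of the 7 differences, 6 transitions and 1 transversion over 20 sites: P = 6/20 = 0.300000, Q = 1/20 = 0.050000.
d = −0.5·ln(0.350000) − 0.25·ln(0.900000) = −0.5·(-1.049822) − 0.25·(-0.105361) = 0.5513.

0.5513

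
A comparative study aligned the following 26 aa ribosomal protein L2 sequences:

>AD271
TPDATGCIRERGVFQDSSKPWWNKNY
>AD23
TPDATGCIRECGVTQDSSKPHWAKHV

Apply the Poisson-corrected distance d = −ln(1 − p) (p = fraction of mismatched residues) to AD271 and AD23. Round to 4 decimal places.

The sequences differ at positions 11 (R/C), 14 (F/T), 21 (W/H), 23 (N/A), 25 (N/H), 26 (Y/V).
p = 6/26 = 0.230769.
d = −ln(1 − 0.230769) = −ln(0.769231) = 0.2624.

0.2624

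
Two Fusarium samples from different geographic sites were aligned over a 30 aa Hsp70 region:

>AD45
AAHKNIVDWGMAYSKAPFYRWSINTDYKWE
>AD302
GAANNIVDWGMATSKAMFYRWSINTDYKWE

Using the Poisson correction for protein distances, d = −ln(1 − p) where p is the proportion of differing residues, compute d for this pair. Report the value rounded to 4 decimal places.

Differing sites — 1:A/G; 3:H/A; 4:K/N; 13:Y/T; 17:P/M.
p = 5/30 = 0.166667.
d = −ln(1 − 0.166667) = −ln(0.833333) = 0.1823.

0.1823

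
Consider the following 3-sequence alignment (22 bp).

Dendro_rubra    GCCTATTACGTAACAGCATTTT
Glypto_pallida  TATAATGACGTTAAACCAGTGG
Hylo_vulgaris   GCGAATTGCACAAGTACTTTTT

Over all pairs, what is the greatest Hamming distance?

15

Pairwise Hamming distances:
  Dendro_rubra vs Glypto_pallida: 11
  Dendro_rubra vs Hylo_vulgaris: 9
  Glypto_pallida vs Hylo_vulgaris: 15
The largest is 15, between Glypto_pallida and Hylo_vulgaris.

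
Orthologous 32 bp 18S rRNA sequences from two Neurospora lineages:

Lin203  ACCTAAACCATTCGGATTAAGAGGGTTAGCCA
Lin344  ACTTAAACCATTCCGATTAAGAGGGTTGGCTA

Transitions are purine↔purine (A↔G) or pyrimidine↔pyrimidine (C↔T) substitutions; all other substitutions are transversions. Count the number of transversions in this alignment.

Mismatches occur at site 3 (C→T, transition), site 14 (G→C, transversion), site 28 (A→G, transition), site 31 (C→T, transition).
Of the 4 differences, 3 transitions and 1 transversion, so the answer is 1.

1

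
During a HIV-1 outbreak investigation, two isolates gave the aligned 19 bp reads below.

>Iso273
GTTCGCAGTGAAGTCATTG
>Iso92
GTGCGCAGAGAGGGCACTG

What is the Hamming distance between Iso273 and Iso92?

The sequences differ at positions 3 (T/G), 9 (T/A), 12 (A/G), 14 (T/G), 17 (T/C).
That gives 5 mismatches out of 19 aligned sites, so the Hamming distance is 5.

5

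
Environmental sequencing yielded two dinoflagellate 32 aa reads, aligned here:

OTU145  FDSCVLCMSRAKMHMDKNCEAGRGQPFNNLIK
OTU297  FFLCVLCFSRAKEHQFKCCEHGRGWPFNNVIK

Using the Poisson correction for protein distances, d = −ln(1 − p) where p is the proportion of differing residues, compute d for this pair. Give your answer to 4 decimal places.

Mismatches occur at site 2 (D→F), site 3 (S→L), site 8 (M→F), site 13 (M→E), site 15 (M→Q), site 16 (D→F), site 18 (N→C), site 21 (A→H), site 25 (Q→W), site 30 (L→V).
p = 10/32 = 0.312500.
d = −ln(1 − 0.312500) = −ln(0.687500) = 0.3747.

0.3747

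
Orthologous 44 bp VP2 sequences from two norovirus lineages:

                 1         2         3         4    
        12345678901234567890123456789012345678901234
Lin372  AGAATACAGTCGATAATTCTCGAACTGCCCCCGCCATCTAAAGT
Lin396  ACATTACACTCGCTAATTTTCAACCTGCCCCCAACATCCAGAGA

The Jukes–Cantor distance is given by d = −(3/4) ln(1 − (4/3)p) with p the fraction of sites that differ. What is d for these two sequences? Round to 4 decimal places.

0.3390

The sequences differ at positions 2 (G/C), 4 (A/T), 9 (G/C), 13 (A/C), 19 (C/T), 22 (G/A), 24 (A/C), 33 (G/A), 34 (C/A), 39 (T/C), 41 (A/G), 44 (T/A).
p = 12/44 = 0.272727.
d = −0.75 · ln(1 − (4/3)·0.272727) = −0.75 · ln(0.636364) = −0.75 · (-0.451985) = 0.3390.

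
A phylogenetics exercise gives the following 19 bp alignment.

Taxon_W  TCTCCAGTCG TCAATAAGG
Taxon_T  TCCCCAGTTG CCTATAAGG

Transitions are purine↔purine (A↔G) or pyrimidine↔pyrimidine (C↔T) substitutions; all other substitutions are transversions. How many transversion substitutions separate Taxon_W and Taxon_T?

The sequences differ at positions 3 (T/C, transition), 9 (C/T, transition), 11 (T/C, transition), 13 (A/T, transversion).
Of the 4 differences, 3 transitions and 1 transversion, so the answer is 1.

1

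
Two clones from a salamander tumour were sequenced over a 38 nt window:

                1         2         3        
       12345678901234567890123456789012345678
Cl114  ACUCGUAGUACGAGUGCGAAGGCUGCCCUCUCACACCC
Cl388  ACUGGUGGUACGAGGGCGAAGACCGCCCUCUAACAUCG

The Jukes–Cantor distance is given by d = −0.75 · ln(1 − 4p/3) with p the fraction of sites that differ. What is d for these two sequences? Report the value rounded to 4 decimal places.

Differing sites — 4:C/G; 7:A/G; 15:U/G; 22:G/A; 24:U/C; 32:C/A; 36:C/U; 38:C/G.
p = 8/38 = 0.210526.
d = −0.75 · ln(1 − (4/3)·0.210526) = −0.75 · ln(0.719299) = −0.75 · (-0.329478) = 0.2471.

0.2471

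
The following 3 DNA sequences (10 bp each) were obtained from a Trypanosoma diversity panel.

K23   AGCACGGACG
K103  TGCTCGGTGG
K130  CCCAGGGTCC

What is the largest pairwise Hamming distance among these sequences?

Pairwise Hamming distances:
  K23 vs K103: 4
  K23 vs K130: 5
  K103 vs K130: 6
The largest is 6, between K103 and K130.

6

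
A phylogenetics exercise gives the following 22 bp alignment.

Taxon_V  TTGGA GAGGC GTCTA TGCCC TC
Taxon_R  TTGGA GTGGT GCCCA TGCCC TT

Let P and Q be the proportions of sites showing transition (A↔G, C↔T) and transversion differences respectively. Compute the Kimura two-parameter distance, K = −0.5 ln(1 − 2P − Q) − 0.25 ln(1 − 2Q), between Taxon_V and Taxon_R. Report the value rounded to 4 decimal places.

0.2869

Mismatches occur at site 7 (A↔T, transversion), site 10 (C↔T, transition), site 12 (T↔C, transition), site 14 (T↔C, transition), site 22 (C↔T, transition).
Of the 5 differences, 4 transitions and 1 transversion over 22 sites: P = 4/22 = 0.181818, Q = 1/22 = 0.045455.
d = −0.5·ln(0.590909) − 0.25·ln(0.909090) = −0.5·(-0.526093) − 0.25·(-0.095311) = 0.2869.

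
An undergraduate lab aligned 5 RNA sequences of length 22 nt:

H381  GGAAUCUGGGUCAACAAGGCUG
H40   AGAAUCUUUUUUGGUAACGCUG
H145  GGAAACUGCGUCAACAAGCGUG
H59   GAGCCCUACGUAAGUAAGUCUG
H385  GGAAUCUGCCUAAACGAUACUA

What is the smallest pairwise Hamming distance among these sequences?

Pairwise Hamming distances:
  H381 vs H40: 9
  H381 vs H145: 4
  H381 vs H59: 10
  H381 vs H385: 7
  H40 vs H145: 12
  H40 vs H59: 12
  H40 vs H385: 12
  H145 vs H59: 10
  H145 vs H385: 8
  H59 vs H385: 12
The smallest is 4, between H381 and H145.

4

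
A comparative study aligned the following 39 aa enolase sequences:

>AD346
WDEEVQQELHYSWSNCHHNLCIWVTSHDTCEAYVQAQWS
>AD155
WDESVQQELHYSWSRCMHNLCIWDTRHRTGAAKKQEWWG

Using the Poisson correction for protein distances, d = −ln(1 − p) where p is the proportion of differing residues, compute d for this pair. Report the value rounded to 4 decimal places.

Mismatches occur at site 4 (E/S), site 15 (N/R), site 17 (H/M), site 24 (V/D), site 26 (S/R), site 28 (D/R), site 30 (C/G), site 31 (E/A), site 33 (Y/K), site 34 (V/K), site 36 (A/E), site 37 (Q/W), site 39 (S/G).
p = 13/39 = 0.333333.
d = −ln(1 − 0.333333) = −ln(0.666667) = 0.4055.

0.4055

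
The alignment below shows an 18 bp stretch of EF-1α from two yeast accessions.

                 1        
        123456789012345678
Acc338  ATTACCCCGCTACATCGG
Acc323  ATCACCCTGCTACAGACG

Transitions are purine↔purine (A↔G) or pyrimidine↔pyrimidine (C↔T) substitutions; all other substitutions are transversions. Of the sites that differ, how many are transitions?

2

The sequences differ at positions 3 (T/C, transition), 8 (C/T, transition), 15 (T/G, transversion), 16 (C/A, transversion), 17 (G/C, transversion).
Of the 5 differences, 2 transitions and 3 transversions, so the answer is 2.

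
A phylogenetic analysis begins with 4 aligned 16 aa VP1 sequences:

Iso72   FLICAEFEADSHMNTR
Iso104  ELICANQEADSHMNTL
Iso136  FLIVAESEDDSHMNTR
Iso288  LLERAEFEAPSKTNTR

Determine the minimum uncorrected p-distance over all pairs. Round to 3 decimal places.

Pairwise Hamming distances:
  Iso72 vs Iso104: 4
  Iso72 vs Iso136: 3
  Iso72 vs Iso288: 6
  Iso104 vs Iso136: 6
  Iso104 vs Iso288: 9
  Iso136 vs Iso288: 8
The smallest is 3 mismatches, between Iso72 and Iso136; p = 3/16 = 0.188.

0.188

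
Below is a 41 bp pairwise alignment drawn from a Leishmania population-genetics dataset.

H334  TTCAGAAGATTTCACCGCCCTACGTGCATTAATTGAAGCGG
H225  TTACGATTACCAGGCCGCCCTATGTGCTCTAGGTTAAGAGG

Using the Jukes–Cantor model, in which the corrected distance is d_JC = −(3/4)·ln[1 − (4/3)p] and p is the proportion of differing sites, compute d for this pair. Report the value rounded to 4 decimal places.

0.5510

Mismatches occur at site 3 (C↔A), site 4 (A↔C), site 7 (A↔T), site 8 (G↔T), site 10 (T↔C), site 11 (T↔C), site 12 (T↔A), site 13 (C↔G), site 14 (A↔G), site 23 (C↔T), site 28 (A↔T), site 29 (T↔C), site 32 (A↔G), site 33 (T↔G), site 35 (G↔T), site 39 (C↔A).
p = 16/41 = 0.390244.
d = −0.75 · ln(1 − (4/3)·0.390244) = −0.75 · ln(0.479675) = −0.75 · (-0.734646) = 0.5510.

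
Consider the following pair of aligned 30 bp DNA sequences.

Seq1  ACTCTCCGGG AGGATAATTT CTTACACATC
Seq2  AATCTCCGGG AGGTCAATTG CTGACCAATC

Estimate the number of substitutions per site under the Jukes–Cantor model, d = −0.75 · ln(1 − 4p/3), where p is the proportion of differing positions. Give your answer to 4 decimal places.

Mismatches occur at site 2 (C→A), site 14 (A→T), site 15 (T→C), site 20 (T→G), site 23 (T→G), site 26 (A→C), site 27 (C→A).
p = 7/30 = 0.233333.
d = −0.75 · ln(1 − (4/3)·0.233333) = −0.75 · ln(0.688889) = −0.75 · (-0.372675) = 0.2795.

0.2795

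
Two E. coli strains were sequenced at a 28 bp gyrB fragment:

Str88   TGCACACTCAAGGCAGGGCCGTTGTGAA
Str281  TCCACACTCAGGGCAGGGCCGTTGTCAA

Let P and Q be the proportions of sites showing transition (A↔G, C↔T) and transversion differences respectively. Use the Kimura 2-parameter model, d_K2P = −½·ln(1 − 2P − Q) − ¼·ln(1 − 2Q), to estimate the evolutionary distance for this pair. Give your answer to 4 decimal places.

0.1156

Differing sites — 2:G/C (Tv); 11:A/G (Ti); 26:G/C (Tv).
Of the 3 differences, 1 transition and 2 transversions over 28 sites: P = 1/28 = 0.035714, Q = 2/28 = 0.071429.
d = −0.5·ln(0.857143) − 0.25·ln(0.857142) = −0.5·(-0.154151) − 0.25·(-0.154152) = 0.1156.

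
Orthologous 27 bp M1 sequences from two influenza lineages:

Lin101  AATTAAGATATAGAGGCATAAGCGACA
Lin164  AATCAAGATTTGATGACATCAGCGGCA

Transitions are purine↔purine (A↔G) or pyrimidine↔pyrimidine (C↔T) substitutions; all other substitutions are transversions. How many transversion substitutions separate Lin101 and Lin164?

3

Differing sites — 4:T/C (Ti); 10:A/T (Tv); 12:A/G (Ti); 13:G/A (Ti); 14:A/T (Tv); 16:G/A (Ti); 20:A/C (Tv); 25:A/G (Ti).
Of the 8 differences, 5 transitions and 3 transversions, so the answer is 3.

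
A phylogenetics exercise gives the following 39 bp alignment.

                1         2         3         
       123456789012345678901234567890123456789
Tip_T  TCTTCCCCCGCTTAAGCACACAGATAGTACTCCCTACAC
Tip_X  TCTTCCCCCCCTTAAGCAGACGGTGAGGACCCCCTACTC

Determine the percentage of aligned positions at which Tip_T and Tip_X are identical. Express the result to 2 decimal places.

79.49%

Differing sites — 10:G/C; 19:C/G; 22:A/G; 24:A/T; 25:T/G; 28:T/G; 31:T/C; 38:A/T.
31 of the 39 sites match, so the percent identity is 31/39 × 100 = 79.49%.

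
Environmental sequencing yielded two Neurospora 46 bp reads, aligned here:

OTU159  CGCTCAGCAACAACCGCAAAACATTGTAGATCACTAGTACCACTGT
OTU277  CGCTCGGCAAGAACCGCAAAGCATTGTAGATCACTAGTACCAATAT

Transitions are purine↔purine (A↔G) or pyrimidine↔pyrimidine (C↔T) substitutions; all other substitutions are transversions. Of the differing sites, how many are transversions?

Mismatches occur at site 6 (A↔G, transition), site 11 (C↔G, transversion), site 21 (A↔G, transition), site 43 (C↔A, transversion), site 45 (G↔A, transition).
Of the 5 differences, 3 transitions and 2 transversions, so the answer is 2.

2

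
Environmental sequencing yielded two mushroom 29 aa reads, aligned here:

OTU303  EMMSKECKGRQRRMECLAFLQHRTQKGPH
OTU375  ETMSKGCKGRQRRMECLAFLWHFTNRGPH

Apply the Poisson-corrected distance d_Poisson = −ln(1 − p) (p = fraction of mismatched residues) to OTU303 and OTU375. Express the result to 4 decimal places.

Mismatches occur at site 2 (M/T), site 6 (E/G), site 21 (Q/W), site 23 (R/F), site 25 (Q/N), site 26 (K/R).
p = 6/29 = 0.206897.
d = −ln(1 − 0.206897) = −ln(0.793103) = 0.2318.

0.2318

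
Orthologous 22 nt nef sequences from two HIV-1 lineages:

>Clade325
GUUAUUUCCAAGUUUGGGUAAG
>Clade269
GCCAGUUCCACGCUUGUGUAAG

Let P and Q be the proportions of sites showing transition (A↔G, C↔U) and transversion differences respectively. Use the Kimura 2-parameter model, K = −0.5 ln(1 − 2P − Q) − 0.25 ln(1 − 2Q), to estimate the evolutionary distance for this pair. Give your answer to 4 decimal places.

Differing sites — 2:U/C (Ti); 3:U/C (Ti); 5:U/G (Tv); 11:A/C (Tv); 13:U/C (Ti); 17:G/U (Tv).
Of the 6 differences, 3 transitions and 3 transversions over 22 sites: P = 3/22 = 0.136364, Q = 3/22 = 0.136364.
d = −0.5·ln(0.590908) − 0.25·ln(0.727272) = −0.5·(-0.526095) − 0.25·(-0.318455) = 0.3427.

0.3427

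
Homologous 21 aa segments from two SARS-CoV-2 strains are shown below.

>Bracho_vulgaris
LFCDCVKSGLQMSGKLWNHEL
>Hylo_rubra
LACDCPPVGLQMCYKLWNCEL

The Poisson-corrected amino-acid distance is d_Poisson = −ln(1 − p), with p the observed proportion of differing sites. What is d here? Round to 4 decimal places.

0.4055

Mismatches occur at site 2 (F/A), site 6 (V/P), site 7 (K/P), site 8 (S/V), site 13 (S/C), site 14 (G/Y), site 19 (H/C).
p = 7/21 = 0.333333.
d = −ln(1 − 0.333333) = −ln(0.666667) = 0.4055.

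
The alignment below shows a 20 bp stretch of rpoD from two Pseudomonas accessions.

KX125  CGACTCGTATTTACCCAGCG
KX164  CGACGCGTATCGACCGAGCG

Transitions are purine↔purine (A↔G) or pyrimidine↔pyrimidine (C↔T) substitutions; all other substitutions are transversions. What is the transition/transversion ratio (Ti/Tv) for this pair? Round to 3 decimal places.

The sequences differ at positions 5 (T/G, transversion), 11 (T/C, transition), 12 (T/G, transversion), 16 (C/G, transversion).
Of the 4 differences, 1 transition and 3 transversions, so Ti/Tv = 1/3 = 0.333.

0.333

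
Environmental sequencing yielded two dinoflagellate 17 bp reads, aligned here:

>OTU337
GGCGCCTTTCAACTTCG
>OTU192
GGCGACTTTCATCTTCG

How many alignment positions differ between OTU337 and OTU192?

Mismatches occur at site 5 (C↔A), site 12 (A↔T).
That gives 2 mismatches out of 17 aligned sites, so the Hamming distance is 2.

2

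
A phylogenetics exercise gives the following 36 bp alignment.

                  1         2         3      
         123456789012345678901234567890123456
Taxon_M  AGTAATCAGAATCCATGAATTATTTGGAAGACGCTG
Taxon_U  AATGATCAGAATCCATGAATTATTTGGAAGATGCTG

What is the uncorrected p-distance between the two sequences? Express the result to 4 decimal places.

0.0833

Differing sites — 2:G/A; 4:A/G; 32:C/T.
There are 3 differences over 36 sites, so p = 3/36 = 0.0833.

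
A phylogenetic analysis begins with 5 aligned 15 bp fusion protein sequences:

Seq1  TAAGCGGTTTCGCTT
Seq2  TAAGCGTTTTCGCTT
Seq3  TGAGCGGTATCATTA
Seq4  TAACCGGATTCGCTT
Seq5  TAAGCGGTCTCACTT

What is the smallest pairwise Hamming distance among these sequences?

Pairwise Hamming distances:
  Seq1 vs Seq2: 1
  Seq1 vs Seq3: 5
  Seq1 vs Seq4: 2
  Seq1 vs Seq5: 2
  Seq2 vs Seq3: 6
  Seq2 vs Seq4: 3
  Seq2 vs Seq5: 3
  Seq3 vs Seq4: 7
  Seq3 vs Seq5: 4
  Seq4 vs Seq5: 4
The smallest is 1, between Seq1 and Seq2.

1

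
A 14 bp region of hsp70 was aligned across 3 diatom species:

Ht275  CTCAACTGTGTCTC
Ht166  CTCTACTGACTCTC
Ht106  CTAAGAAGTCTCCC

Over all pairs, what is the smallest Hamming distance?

Pairwise Hamming distances:
  Ht275 vs Ht166: 3
  Ht275 vs Ht106: 6
  Ht166 vs Ht106: 7
The smallest is 3, between Ht275 and Ht166.

3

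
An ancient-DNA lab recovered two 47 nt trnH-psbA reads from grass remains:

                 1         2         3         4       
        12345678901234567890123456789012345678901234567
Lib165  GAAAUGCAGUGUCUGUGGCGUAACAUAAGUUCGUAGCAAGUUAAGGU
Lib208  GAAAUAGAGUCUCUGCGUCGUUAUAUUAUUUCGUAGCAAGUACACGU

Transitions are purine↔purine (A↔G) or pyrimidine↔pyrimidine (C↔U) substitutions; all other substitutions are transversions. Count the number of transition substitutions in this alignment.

Differing sites — 6:G/A (Ti); 7:C/G (Tv); 11:G/C (Tv); 16:U/C (Ti); 18:G/U (Tv); 22:A/U (Tv); 24:C/U (Ti); 27:A/U (Tv); 29:G/U (Tv); 42:U/A (Tv); 43:A/C (Tv); 45:G/C (Tv).
Of the 12 differences, 3 transitions and 9 transversions, so the answer is 3.

3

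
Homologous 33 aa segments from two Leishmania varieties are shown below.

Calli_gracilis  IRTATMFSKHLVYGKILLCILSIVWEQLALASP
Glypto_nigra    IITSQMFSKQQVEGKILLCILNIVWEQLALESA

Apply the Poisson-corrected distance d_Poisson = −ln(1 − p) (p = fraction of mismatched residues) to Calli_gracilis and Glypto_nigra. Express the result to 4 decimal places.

0.3185

Mismatches occur at site 2 (R/I), site 4 (A/S), site 5 (T/Q), site 10 (H/Q), site 11 (L/Q), site 13 (Y/E), site 22 (S/N), site 31 (A/E), site 33 (P/A).
p = 9/33 = 0.272727.
d = −ln(1 − 0.272727) = −ln(0.727273) = 0.3185.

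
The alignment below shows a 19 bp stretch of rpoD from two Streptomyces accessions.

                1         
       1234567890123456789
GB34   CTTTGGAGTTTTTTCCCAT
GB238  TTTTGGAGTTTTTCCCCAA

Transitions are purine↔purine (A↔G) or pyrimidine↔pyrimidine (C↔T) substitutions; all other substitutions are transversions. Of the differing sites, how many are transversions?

The sequences differ at positions 1 (C/T, transition), 14 (T/C, transition), 19 (T/A, transversion).
Of the 3 differences, 2 transitions and 1 transversion, so the answer is 1.

1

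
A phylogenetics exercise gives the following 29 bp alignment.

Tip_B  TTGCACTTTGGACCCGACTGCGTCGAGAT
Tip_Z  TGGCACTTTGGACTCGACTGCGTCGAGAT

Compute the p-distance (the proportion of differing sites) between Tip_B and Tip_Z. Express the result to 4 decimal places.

Mismatches occur at site 2 (T→G), site 14 (C→T).
There are 2 differences over 29 sites, so p = 2/29 = 0.0690.

0.0690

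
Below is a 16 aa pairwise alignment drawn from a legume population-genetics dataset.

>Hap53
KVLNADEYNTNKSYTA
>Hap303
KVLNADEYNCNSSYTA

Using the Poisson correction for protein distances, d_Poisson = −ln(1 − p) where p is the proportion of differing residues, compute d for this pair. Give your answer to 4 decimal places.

0.1335

Differing sites — 10:T/C; 12:K/S.
p = 2/16 = 0.125000.
d = −ln(1 − 0.125000) = −ln(0.875000) = 0.1335.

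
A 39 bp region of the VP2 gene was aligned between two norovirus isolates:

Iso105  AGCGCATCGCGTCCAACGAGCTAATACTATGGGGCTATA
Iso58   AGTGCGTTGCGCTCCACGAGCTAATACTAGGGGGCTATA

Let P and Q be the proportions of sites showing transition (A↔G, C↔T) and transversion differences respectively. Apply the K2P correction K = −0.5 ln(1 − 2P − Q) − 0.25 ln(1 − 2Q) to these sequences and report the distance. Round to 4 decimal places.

Differing sites — 3:C/T (Ti); 6:A/G (Ti); 8:C/T (Ti); 12:T/C (Ti); 13:C/T (Ti); 15:A/C (Tv); 30:T/G (Tv).
Of the 7 differences, 5 transitions and 2 transversions over 39 sites: P = 5/39 = 0.128205, Q = 2/39 = 0.051282.
d = −0.5·ln(0.692308) − 0.25·ln(0.897436) = −0.5·(-0.367724) − 0.25·(-0.108213) = 0.2109.

0.2109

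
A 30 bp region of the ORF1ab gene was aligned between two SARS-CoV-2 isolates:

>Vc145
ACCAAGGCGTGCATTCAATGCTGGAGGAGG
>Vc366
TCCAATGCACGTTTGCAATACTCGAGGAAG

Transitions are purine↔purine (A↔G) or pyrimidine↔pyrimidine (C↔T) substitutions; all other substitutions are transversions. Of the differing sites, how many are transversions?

5

The sequences differ at positions 1 (A/T, transversion), 6 (G/T, transversion), 9 (G/A, transition), 10 (T/C, transition), 12 (C/T, transition), 13 (A/T, transversion), 15 (T/G, transversion), 20 (G/A, transition), 23 (G/C, transversion), 29 (G/A, transition).
Of the 10 differences, 5 transitions and 5 transversions, so the answer is 5.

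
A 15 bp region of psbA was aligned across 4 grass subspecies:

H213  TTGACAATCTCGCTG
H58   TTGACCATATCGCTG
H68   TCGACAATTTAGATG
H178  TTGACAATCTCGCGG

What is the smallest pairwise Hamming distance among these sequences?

Pairwise Hamming distances:
  H213 vs H58: 2
  H213 vs H68: 4
  H213 vs H178: 1
  H58 vs H68: 5
  H58 vs H178: 3
  H68 vs H178: 5
The smallest is 1, between H213 and H178.

1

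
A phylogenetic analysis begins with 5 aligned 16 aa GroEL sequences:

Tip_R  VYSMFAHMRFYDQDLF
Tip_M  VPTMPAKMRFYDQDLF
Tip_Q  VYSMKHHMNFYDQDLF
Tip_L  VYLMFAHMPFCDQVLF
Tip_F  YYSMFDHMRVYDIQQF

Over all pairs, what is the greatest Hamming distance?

Pairwise Hamming distances:
  Tip_R vs Tip_M: 4
  Tip_R vs Tip_Q: 3
  Tip_R vs Tip_L: 4
  Tip_R vs Tip_F: 6
  Tip_M vs Tip_Q: 6
  Tip_M vs Tip_L: 7
  Tip_M vs Tip_F: 10
  Tip_Q vs Tip_L: 6
  Tip_Q vs Tip_F: 8
  Tip_L vs Tip_F: 9
The largest is 10, between Tip_M and Tip_F.

10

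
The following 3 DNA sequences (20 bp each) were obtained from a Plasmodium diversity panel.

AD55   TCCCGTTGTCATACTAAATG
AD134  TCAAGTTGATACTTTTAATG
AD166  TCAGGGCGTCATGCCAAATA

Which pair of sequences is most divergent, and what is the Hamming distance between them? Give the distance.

11

Pairwise Hamming distances:
  AD55 vs AD134: 8
  AD55 vs AD166: 7
  AD134 vs AD166: 11
The largest is 11, between AD134 and AD166.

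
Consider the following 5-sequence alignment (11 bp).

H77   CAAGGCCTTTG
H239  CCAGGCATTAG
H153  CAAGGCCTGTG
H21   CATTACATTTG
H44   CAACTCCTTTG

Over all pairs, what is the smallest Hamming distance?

Pairwise Hamming distances:
  H77 vs H239: 3
  H77 vs H153: 1
  H77 vs H21: 4
  H77 vs H44: 2
  H239 vs H153: 4
  H239 vs H21: 5
  H239 vs H44: 5
  H153 vs H21: 5
  H153 vs H44: 3
  H21 vs H44: 4
The smallest is 1, between H77 and H153.

1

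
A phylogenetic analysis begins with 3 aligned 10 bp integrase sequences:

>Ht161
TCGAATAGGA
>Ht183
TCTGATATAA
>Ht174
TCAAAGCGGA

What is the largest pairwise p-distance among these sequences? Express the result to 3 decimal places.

0.600

Pairwise Hamming distances:
  Ht161 vs Ht183: 4
  Ht161 vs Ht174: 3
  Ht183 vs Ht174: 6
The largest is 6 mismatches, between Ht183 and Ht174; p = 6/10 = 0.600.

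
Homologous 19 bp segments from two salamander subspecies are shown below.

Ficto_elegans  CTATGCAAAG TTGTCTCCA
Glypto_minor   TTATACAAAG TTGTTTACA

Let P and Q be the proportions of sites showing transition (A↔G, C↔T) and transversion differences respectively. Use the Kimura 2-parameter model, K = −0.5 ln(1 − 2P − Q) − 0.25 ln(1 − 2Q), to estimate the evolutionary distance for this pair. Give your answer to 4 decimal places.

Differing sites — 1:C/T (Ti); 5:G/A (Ti); 15:C/T (Ti); 17:C/A (Tv).
Of the 4 differences, 3 transitions and 1 transversion over 19 sites: P = 3/19 = 0.157895, Q = 1/19 = 0.052632.
d = −0.5·ln(0.631578) − 0.25·ln(0.894736) = −0.5·(-0.459534) − 0.25·(-0.111227) = 0.2576.

0.2576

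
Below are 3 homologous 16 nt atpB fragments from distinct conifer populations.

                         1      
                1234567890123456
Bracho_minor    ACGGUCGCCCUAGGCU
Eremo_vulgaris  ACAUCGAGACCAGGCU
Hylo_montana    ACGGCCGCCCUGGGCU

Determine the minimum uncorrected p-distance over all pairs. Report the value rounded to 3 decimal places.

0.125

Pairwise Hamming distances:
  Bracho_minor vs Eremo_vulgaris: 8
  Bracho_minor vs Hylo_montana: 2
  Eremo_vulgaris vs Hylo_montana: 8
The smallest is 2 mismatches, between Bracho_minor and Hylo_montana; p = 2/16 = 0.125.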